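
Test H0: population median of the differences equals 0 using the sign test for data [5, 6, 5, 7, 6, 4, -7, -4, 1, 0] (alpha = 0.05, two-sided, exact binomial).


Step 1: Discard zero differences. Original n = 10; n_eff = number of nonzero differences = 9.
Nonzero differences (with sign): +5, +6, +5, +7, +6, +4, -7, -4, +1
Step 2: Count signs: positive = 7, negative = 2.
Step 3: Under H0: P(positive) = 0.5, so the number of positives S ~ Bin(9, 0.5).
Step 4: Two-sided exact p-value = sum of Bin(9,0.5) probabilities at or below the observed probability = 0.179688.
Step 5: alpha = 0.05. fail to reject H0.

n_eff = 9, pos = 7, neg = 2, p = 0.179688, fail to reject H0.


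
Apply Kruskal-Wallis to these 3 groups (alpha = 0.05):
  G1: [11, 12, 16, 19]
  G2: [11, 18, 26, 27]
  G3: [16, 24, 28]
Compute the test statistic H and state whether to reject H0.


Step 1: Combine all N = 11 observations and assign midranks.
sorted (value, group, rank): (11,G1,1.5), (11,G2,1.5), (12,G1,3), (16,G1,4.5), (16,G3,4.5), (18,G2,6), (19,G1,7), (24,G3,8), (26,G2,9), (27,G2,10), (28,G3,11)
Step 2: Sum ranks within each group.
R_1 = 16 (n_1 = 4)
R_2 = 26.5 (n_2 = 4)
R_3 = 23.5 (n_3 = 3)
Step 3: H = 12/(N(N+1)) * sum(R_i^2/n_i) - 3(N+1)
     = 12/(11*12) * (16^2/4 + 26.5^2/4 + 23.5^2/3) - 3*12
     = 0.090909 * 423.646 - 36
     = 2.513258.
Step 4: Ties present; correction factor C = 1 - 12/(11^3 - 11) = 0.990909. Corrected H = 2.513258 / 0.990909 = 2.536315.
Step 5: Under H0, H ~ chi^2(2); p-value = 0.281350.
Step 6: alpha = 0.05. fail to reject H0.

H = 2.5363, df = 2, p = 0.281350, fail to reject H0.


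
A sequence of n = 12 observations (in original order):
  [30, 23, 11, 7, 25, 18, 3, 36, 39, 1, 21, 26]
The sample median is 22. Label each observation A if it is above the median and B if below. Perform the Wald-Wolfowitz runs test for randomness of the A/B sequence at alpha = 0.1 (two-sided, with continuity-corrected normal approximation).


Step 1: Compute median = 22; label A = above, B = below.
Labels in order: AABBABBAABBA  (n_A = 6, n_B = 6)
Step 2: Count runs R = 7.
Step 3: Under H0 (random ordering), E[R] = 2*n_A*n_B/(n_A+n_B) + 1 = 2*6*6/12 + 1 = 7.0000.
        Var[R] = 2*n_A*n_B*(2*n_A*n_B - n_A - n_B) / ((n_A+n_B)^2 * (n_A+n_B-1)) = 4320/1584 = 2.7273.
        SD[R] = 1.6514.
Step 4: R = E[R], so z = 0 with no continuity correction.
Step 5: Two-sided p-value via normal approximation = 2*(1 - Phi(|z|)) = 1.000000.
Step 6: alpha = 0.1. fail to reject H0.

R = 7, z = 0.0000, p = 1.000000, fail to reject H0.


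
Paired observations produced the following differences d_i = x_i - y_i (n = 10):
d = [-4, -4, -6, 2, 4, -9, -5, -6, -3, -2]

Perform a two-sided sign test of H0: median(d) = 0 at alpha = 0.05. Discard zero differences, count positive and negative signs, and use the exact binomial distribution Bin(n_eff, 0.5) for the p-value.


Step 1: Discard zero differences. Original n = 10; n_eff = number of nonzero differences = 10.
Nonzero differences (with sign): -4, -4, -6, +2, +4, -9, -5, -6, -3, -2
Step 2: Count signs: positive = 2, negative = 8.
Step 3: Under H0: P(positive) = 0.5, so the number of positives S ~ Bin(10, 0.5).
Step 4: Two-sided exact p-value = sum of Bin(10,0.5) probabilities at or below the observed probability = 0.109375.
Step 5: alpha = 0.05. fail to reject H0.

n_eff = 10, pos = 2, neg = 8, p = 0.109375, fail to reject H0.


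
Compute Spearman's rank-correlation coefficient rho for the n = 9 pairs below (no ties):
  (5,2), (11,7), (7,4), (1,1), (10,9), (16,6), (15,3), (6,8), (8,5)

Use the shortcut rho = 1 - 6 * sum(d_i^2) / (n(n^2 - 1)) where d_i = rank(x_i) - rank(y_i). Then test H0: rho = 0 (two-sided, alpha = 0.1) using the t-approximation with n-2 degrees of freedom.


Step 1: Rank x and y separately (midranks; no ties here).
rank(x): 5->2, 11->7, 7->4, 1->1, 10->6, 16->9, 15->8, 6->3, 8->5
rank(y): 2->2, 7->7, 4->4, 1->1, 9->9, 6->6, 3->3, 8->8, 5->5
Step 2: d_i = R_x(i) - R_y(i); compute d_i^2.
  (2-2)^2=0, (7-7)^2=0, (4-4)^2=0, (1-1)^2=0, (6-9)^2=9, (9-6)^2=9, (8-3)^2=25, (3-8)^2=25, (5-5)^2=0
sum(d^2) = 68.
Step 3: rho = 1 - 6*68 / (9*(9^2 - 1)) = 1 - 408/720 = 0.433333.
Step 4: Under H0, t = rho * sqrt((n-2)/(1-rho^2)) = 1.2721 ~ t(7).
Step 5: Two-sided p-value from the t-distribution with 7 df = 0.243952.
Step 6: alpha = 0.1. fail to reject H0.

rho = 0.4333, p = 0.243952, fail to reject H0 at alpha = 0.1.


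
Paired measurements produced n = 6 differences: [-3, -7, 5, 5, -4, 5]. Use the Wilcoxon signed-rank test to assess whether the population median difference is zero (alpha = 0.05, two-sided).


Step 1: Drop any zero differences (none here) and take |d_i|.
|d| = [3, 7, 5, 5, 4, 5]
Step 2: Midrank |d_i| (ties get averaged ranks).
ranks: |3|->1, |7|->6, |5|->4, |5|->4, |4|->2, |5|->4
Step 3: Attach original signs; sum ranks with positive sign and with negative sign.
W+ = 4 + 4 + 4 = 12
W- = 1 + 6 + 2 = 9
(Check: W+ + W- = 21 should equal n(n+1)/2 = 21.)
Step 4: Test statistic W = min(W+, W-) = 9.
Step 5: Ties in |d|, so use the tie-corrected normal approximation.
        E[W] = n(n+1)/4 = 6*7/4 = 10.5.
        Tie groups: |d|=5 (t=3); sum(t^3 - t) = 24.
        Var[W] = n(n+1)(2n+1)/24 - sum(t^3-t)/48 = 546/24 - 24/48 = 22.25.
        z = (W - E[W]) / sqrt(Var[W]) = (9 - 10.5) / 4.7170 = -0.3180.
        Two-sided p = 2*Phi(z) = 0.750485.
Step 6: alpha = 0.05. fail to reject H0.

W+ = 12, W- = 9, W = min = 9, p = 0.750485, fail to reject H0.


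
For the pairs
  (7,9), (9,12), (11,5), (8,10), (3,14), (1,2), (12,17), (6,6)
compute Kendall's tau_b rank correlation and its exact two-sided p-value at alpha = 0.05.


Step 1: Enumerate the 28 unordered pairs (i,j) with i<j and classify each by sign(x_j-x_i) * sign(y_j-y_i).
  (1,2):dx=+2,dy=+3->C; (1,3):dx=+4,dy=-4->D; (1,4):dx=+1,dy=+1->C; (1,5):dx=-4,dy=+5->D
  (1,6):dx=-6,dy=-7->C; (1,7):dx=+5,dy=+8->C; (1,8):dx=-1,dy=-3->C; (2,3):dx=+2,dy=-7->D
  (2,4):dx=-1,dy=-2->C; (2,5):dx=-6,dy=+2->D; (2,6):dx=-8,dy=-10->C; (2,7):dx=+3,dy=+5->C
  (2,8):dx=-3,dy=-6->C; (3,4):dx=-3,dy=+5->D; (3,5):dx=-8,dy=+9->D; (3,6):dx=-10,dy=-3->C
  (3,7):dx=+1,dy=+12->C; (3,8):dx=-5,dy=+1->D; (4,5):dx=-5,dy=+4->D; (4,6):dx=-7,dy=-8->C
  (4,7):dx=+4,dy=+7->C; (4,8):dx=-2,dy=-4->C; (5,6):dx=-2,dy=-12->C; (5,7):dx=+9,dy=+3->C
  (5,8):dx=+3,dy=-8->D; (6,7):dx=+11,dy=+15->C; (6,8):dx=+5,dy=+4->C; (7,8):dx=-6,dy=-11->C
Step 2: C = 19, D = 9, total pairs = 28.
Step 3: tau = (C - D)/(n(n-1)/2) = (19 - 9)/28 = 0.357143.
Step 4: Exact two-sided p-value (enumerate n! = 40320 permutations of y under H0): p = 0.275099.
Step 5: alpha = 0.05. fail to reject H0.

tau_b = 0.3571 (C=19, D=9), p = 0.275099, fail to reject H0.


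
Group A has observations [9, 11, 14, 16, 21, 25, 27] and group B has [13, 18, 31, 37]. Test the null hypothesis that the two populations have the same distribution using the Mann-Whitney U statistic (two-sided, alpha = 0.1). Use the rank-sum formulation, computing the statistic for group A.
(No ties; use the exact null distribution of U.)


Step 1: Combine and sort all 11 observations; assign midranks.
sorted (value, group): (9,X), (11,X), (13,Y), (14,X), (16,X), (18,Y), (21,X), (25,X), (27,X), (31,Y), (37,Y)
ranks: 9->1, 11->2, 13->3, 14->4, 16->5, 18->6, 21->7, 25->8, 27->9, 31->10, 37->11
Step 2: Rank sum for X: R1 = 1 + 2 + 4 + 5 + 7 + 8 + 9 = 36.
Step 3: U_X = R1 - n1(n1+1)/2 = 36 - 7*8/2 = 36 - 28 = 8.
       U_Y = n1*n2 - U_X = 28 - 8 = 20.
Step 4: No ties, so the exact null distribution of U (based on enumerating the C(11,7) = 330 equally likely rank assignments) gives the two-sided p-value.
Step 5: p-value = 0.315152; compare to alpha = 0.1. fail to reject H0.

U_X = 8, p = 0.315152, fail to reject H0 at alpha = 0.1.


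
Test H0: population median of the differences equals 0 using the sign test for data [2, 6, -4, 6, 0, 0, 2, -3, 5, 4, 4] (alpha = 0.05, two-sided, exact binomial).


Step 1: Discard zero differences. Original n = 11; n_eff = number of nonzero differences = 9.
Nonzero differences (with sign): +2, +6, -4, +6, +2, -3, +5, +4, +4
Step 2: Count signs: positive = 7, negative = 2.
Step 3: Under H0: P(positive) = 0.5, so the number of positives S ~ Bin(9, 0.5).
Step 4: Two-sided exact p-value = sum of Bin(9,0.5) probabilities at or below the observed probability = 0.179688.
Step 5: alpha = 0.05. fail to reject H0.

n_eff = 9, pos = 7, neg = 2, p = 0.179688, fail to reject H0.


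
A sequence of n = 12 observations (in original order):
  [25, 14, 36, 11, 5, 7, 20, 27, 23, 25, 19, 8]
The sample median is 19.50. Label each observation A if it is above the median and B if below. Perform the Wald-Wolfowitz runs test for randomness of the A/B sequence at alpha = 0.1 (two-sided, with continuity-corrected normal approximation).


Step 1: Compute median = 19.50; label A = above, B = below.
Labels in order: ABABBBAAAABB  (n_A = 6, n_B = 6)
Step 2: Count runs R = 6.
Step 3: Under H0 (random ordering), E[R] = 2*n_A*n_B/(n_A+n_B) + 1 = 2*6*6/12 + 1 = 7.0000.
        Var[R] = 2*n_A*n_B*(2*n_A*n_B - n_A - n_B) / ((n_A+n_B)^2 * (n_A+n_B-1)) = 4320/1584 = 2.7273.
        SD[R] = 1.6514.
Step 4: Continuity-corrected z = (R + 0.5 - E[R]) / SD[R] = (6 + 0.5 - 7.0000) / 1.6514 = -0.3028.
Step 5: Two-sided p-value via normal approximation = 2*(1 - Phi(|z|)) = 0.762069.
Step 6: alpha = 0.1. fail to reject H0.

R = 6, z = -0.3028, p = 0.762069, fail to reject H0.


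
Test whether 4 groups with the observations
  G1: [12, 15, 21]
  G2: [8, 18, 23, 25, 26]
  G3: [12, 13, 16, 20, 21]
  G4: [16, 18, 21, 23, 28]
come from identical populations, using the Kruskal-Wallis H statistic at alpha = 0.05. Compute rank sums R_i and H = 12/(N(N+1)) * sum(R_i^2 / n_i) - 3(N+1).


Step 1: Combine all N = 18 observations and assign midranks.
sorted (value, group, rank): (8,G2,1), (12,G1,2.5), (12,G3,2.5), (13,G3,4), (15,G1,5), (16,G3,6.5), (16,G4,6.5), (18,G2,8.5), (18,G4,8.5), (20,G3,10), (21,G1,12), (21,G3,12), (21,G4,12), (23,G2,14.5), (23,G4,14.5), (25,G2,16), (26,G2,17), (28,G4,18)
Step 2: Sum ranks within each group.
R_1 = 19.5 (n_1 = 3)
R_2 = 57 (n_2 = 5)
R_3 = 35 (n_3 = 5)
R_4 = 59.5 (n_4 = 5)
Step 3: H = 12/(N(N+1)) * sum(R_i^2/n_i) - 3(N+1)
     = 12/(18*19) * (19.5^2/3 + 57^2/5 + 35^2/5 + 59.5^2/5) - 3*19
     = 0.035088 * 1729.6 - 57
     = 3.687719.
Step 4: Ties present; correction factor C = 1 - 48/(18^3 - 18) = 0.991744. Corrected H = 3.687719 / 0.991744 = 3.718418.
Step 5: Under H0, H ~ chi^2(3); p-value = 0.293519.
Step 6: alpha = 0.05. fail to reject H0.

H = 3.7184, df = 3, p = 0.293519, fail to reject H0.


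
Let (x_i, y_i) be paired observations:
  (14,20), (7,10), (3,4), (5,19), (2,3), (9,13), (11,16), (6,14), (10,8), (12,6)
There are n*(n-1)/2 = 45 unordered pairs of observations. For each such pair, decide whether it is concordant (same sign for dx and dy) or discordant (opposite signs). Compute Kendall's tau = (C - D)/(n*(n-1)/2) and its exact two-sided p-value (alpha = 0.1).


Step 1: Enumerate the 45 unordered pairs (i,j) with i<j and classify each by sign(x_j-x_i) * sign(y_j-y_i).
  (1,2):dx=-7,dy=-10->C; (1,3):dx=-11,dy=-16->C; (1,4):dx=-9,dy=-1->C; (1,5):dx=-12,dy=-17->C
  (1,6):dx=-5,dy=-7->C; (1,7):dx=-3,dy=-4->C; (1,8):dx=-8,dy=-6->C; (1,9):dx=-4,dy=-12->C
  (1,10):dx=-2,dy=-14->C; (2,3):dx=-4,dy=-6->C; (2,4):dx=-2,dy=+9->D; (2,5):dx=-5,dy=-7->C
  (2,6):dx=+2,dy=+3->C; (2,7):dx=+4,dy=+6->C; (2,8):dx=-1,dy=+4->D; (2,9):dx=+3,dy=-2->D
  (2,10):dx=+5,dy=-4->D; (3,4):dx=+2,dy=+15->C; (3,5):dx=-1,dy=-1->C; (3,6):dx=+6,dy=+9->C
  (3,7):dx=+8,dy=+12->C; (3,8):dx=+3,dy=+10->C; (3,9):dx=+7,dy=+4->C; (3,10):dx=+9,dy=+2->C
  (4,5):dx=-3,dy=-16->C; (4,6):dx=+4,dy=-6->D; (4,7):dx=+6,dy=-3->D; (4,8):dx=+1,dy=-5->D
  (4,9):dx=+5,dy=-11->D; (4,10):dx=+7,dy=-13->D; (5,6):dx=+7,dy=+10->C; (5,7):dx=+9,dy=+13->C
  (5,8):dx=+4,dy=+11->C; (5,9):dx=+8,dy=+5->C; (5,10):dx=+10,dy=+3->C; (6,7):dx=+2,dy=+3->C
  (6,8):dx=-3,dy=+1->D; (6,9):dx=+1,dy=-5->D; (6,10):dx=+3,dy=-7->D; (7,8):dx=-5,dy=-2->C
  (7,9):dx=-1,dy=-8->C; (7,10):dx=+1,dy=-10->D; (8,9):dx=+4,dy=-6->D; (8,10):dx=+6,dy=-8->D
  (9,10):dx=+2,dy=-2->D
Step 2: C = 29, D = 16, total pairs = 45.
Step 3: tau = (C - D)/(n(n-1)/2) = (29 - 16)/45 = 0.288889.
Step 4: Exact two-sided p-value (enumerate n! = 3628800 permutations of y under H0): p = 0.291248.
Step 5: alpha = 0.1. fail to reject H0.

tau_b = 0.2889 (C=29, D=16), p = 0.291248, fail to reject H0.


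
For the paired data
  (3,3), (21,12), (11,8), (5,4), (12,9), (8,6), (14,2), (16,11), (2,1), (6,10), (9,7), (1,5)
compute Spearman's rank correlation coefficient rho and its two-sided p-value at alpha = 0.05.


Step 1: Rank x and y separately (midranks; no ties here).
rank(x): 3->3, 21->12, 11->8, 5->4, 12->9, 8->6, 14->10, 16->11, 2->2, 6->5, 9->7, 1->1
rank(y): 3->3, 12->12, 8->8, 4->4, 9->9, 6->6, 2->2, 11->11, 1->1, 10->10, 7->7, 5->5
Step 2: d_i = R_x(i) - R_y(i); compute d_i^2.
  (3-3)^2=0, (12-12)^2=0, (8-8)^2=0, (4-4)^2=0, (9-9)^2=0, (6-6)^2=0, (10-2)^2=64, (11-11)^2=0, (2-1)^2=1, (5-10)^2=25, (7-7)^2=0, (1-5)^2=16
sum(d^2) = 106.
Step 3: rho = 1 - 6*106 / (12*(12^2 - 1)) = 1 - 636/1716 = 0.629371.
Step 4: Under H0, t = rho * sqrt((n-2)/(1-rho^2)) = 2.5611 ~ t(10).
Step 5: Two-sided p-value from the t-distribution with 10 df = 0.028320.
Step 6: alpha = 0.05. reject H0.

rho = 0.6294, p = 0.028320, reject H0 at alpha = 0.05.


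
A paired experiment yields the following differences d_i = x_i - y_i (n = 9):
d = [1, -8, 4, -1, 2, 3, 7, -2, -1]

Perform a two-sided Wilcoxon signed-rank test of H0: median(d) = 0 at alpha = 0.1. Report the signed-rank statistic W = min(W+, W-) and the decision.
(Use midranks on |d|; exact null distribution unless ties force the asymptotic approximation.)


Step 1: Drop any zero differences (none here) and take |d_i|.
|d| = [1, 8, 4, 1, 2, 3, 7, 2, 1]
Step 2: Midrank |d_i| (ties get averaged ranks).
ranks: |1|->2, |8|->9, |4|->7, |1|->2, |2|->4.5, |3|->6, |7|->8, |2|->4.5, |1|->2
Step 3: Attach original signs; sum ranks with positive sign and with negative sign.
W+ = 2 + 7 + 4.5 + 6 + 8 = 27.5
W- = 9 + 2 + 4.5 + 2 = 17.5
(Check: W+ + W- = 45 should equal n(n+1)/2 = 45.)
Step 4: Test statistic W = min(W+, W-) = 17.5.
Step 5: Ties in |d|, so use the tie-corrected normal approximation.
        E[W] = n(n+1)/4 = 9*10/4 = 22.5.
        Tie groups: |d|=1 (t=3), |d|=2 (t=2); sum(t^3 - t) = 30.
        Var[W] = n(n+1)(2n+1)/24 - sum(t^3-t)/48 = 1710/24 - 30/48 = 70.625.
        z = (W - E[W]) / sqrt(Var[W]) = (17.5 - 22.5) / 8.4039 = -0.5950.
        Two-sided p = 2*Phi(z) = 0.551867.
Step 6: alpha = 0.1. fail to reject H0.

W+ = 27.5, W- = 17.5, W = min = 17.5, p = 0.551867, fail to reject H0.


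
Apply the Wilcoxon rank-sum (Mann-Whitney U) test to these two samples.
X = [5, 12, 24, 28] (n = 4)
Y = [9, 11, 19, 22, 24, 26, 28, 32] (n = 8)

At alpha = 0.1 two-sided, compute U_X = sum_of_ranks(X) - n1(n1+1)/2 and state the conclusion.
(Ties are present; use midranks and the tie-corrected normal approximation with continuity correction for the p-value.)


Step 1: Combine and sort all 12 observations; assign midranks.
sorted (value, group): (5,X), (9,Y), (11,Y), (12,X), (19,Y), (22,Y), (24,X), (24,Y), (26,Y), (28,X), (28,Y), (32,Y)
ranks: 5->1, 9->2, 11->3, 12->4, 19->5, 22->6, 24->7.5, 24->7.5, 26->9, 28->10.5, 28->10.5, 32->12
Step 2: Rank sum for X: R1 = 1 + 4 + 7.5 + 10.5 = 23.
Step 3: U_X = R1 - n1(n1+1)/2 = 23 - 4*5/2 = 23 - 10 = 13.
       U_Y = n1*n2 - U_X = 32 - 13 = 19.
Step 4: Ties are present, so use the tie-corrected normal approximation (with continuity correction) for the p-value.
Step 5: p-value = 0.670038; compare to alpha = 0.1. fail to reject H0.

U_X = 13, p = 0.670038, fail to reject H0 at alpha = 0.1.


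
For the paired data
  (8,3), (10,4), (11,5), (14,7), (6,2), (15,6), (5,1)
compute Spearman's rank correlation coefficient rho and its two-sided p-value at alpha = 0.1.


Step 1: Rank x and y separately (midranks; no ties here).
rank(x): 8->3, 10->4, 11->5, 14->6, 6->2, 15->7, 5->1
rank(y): 3->3, 4->4, 5->5, 7->7, 2->2, 6->6, 1->1
Step 2: d_i = R_x(i) - R_y(i); compute d_i^2.
  (3-3)^2=0, (4-4)^2=0, (5-5)^2=0, (6-7)^2=1, (2-2)^2=0, (7-6)^2=1, (1-1)^2=0
sum(d^2) = 2.
Step 3: rho = 1 - 6*2 / (7*(7^2 - 1)) = 1 - 12/336 = 0.964286.
Step 4: Under H0, t = rho * sqrt((n-2)/(1-rho^2)) = 8.1408 ~ t(5).
Step 5: Two-sided p-value from the t-distribution with 5 df = 0.000454.
Step 6: alpha = 0.1. reject H0.

rho = 0.9643, p = 0.000454, reject H0 at alpha = 0.1.


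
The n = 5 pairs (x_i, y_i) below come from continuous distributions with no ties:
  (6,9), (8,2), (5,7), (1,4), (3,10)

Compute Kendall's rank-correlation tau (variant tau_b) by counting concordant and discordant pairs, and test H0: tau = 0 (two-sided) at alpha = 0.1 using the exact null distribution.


Step 1: Enumerate the 10 unordered pairs (i,j) with i<j and classify each by sign(x_j-x_i) * sign(y_j-y_i).
  (1,2):dx=+2,dy=-7->D; (1,3):dx=-1,dy=-2->C; (1,4):dx=-5,dy=-5->C; (1,5):dx=-3,dy=+1->D
  (2,3):dx=-3,dy=+5->D; (2,4):dx=-7,dy=+2->D; (2,5):dx=-5,dy=+8->D; (3,4):dx=-4,dy=-3->C
  (3,5):dx=-2,dy=+3->D; (4,5):dx=+2,dy=+6->C
Step 2: C = 4, D = 6, total pairs = 10.
Step 3: tau = (C - D)/(n(n-1)/2) = (4 - 6)/10 = -0.200000.
Step 4: Exact two-sided p-value (enumerate n! = 120 permutations of y under H0): p = 0.816667.
Step 5: alpha = 0.1. fail to reject H0.

tau_b = -0.2000 (C=4, D=6), p = 0.816667, fail to reject H0.


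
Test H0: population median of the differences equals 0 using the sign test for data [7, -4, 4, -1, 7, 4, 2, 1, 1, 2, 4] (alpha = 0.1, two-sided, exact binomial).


Step 1: Discard zero differences. Original n = 11; n_eff = number of nonzero differences = 11.
Nonzero differences (with sign): +7, -4, +4, -1, +7, +4, +2, +1, +1, +2, +4
Step 2: Count signs: positive = 9, negative = 2.
Step 3: Under H0: P(positive) = 0.5, so the number of positives S ~ Bin(11, 0.5).
Step 4: Two-sided exact p-value = sum of Bin(11,0.5) probabilities at or below the observed probability = 0.065430.
Step 5: alpha = 0.1. reject H0.

n_eff = 11, pos = 9, neg = 2, p = 0.065430, reject H0.


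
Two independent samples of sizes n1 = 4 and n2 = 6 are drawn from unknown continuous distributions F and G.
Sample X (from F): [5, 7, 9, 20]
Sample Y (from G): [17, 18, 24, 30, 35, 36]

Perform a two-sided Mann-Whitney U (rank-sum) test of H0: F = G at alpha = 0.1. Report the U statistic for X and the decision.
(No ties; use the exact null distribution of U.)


Step 1: Combine and sort all 10 observations; assign midranks.
sorted (value, group): (5,X), (7,X), (9,X), (17,Y), (18,Y), (20,X), (24,Y), (30,Y), (35,Y), (36,Y)
ranks: 5->1, 7->2, 9->3, 17->4, 18->5, 20->6, 24->7, 30->8, 35->9, 36->10
Step 2: Rank sum for X: R1 = 1 + 2 + 3 + 6 = 12.
Step 3: U_X = R1 - n1(n1+1)/2 = 12 - 4*5/2 = 12 - 10 = 2.
       U_Y = n1*n2 - U_X = 24 - 2 = 22.
Step 4: No ties, so the exact null distribution of U (based on enumerating the C(10,4) = 210 equally likely rank assignments) gives the two-sided p-value.
Step 5: p-value = 0.038095; compare to alpha = 0.1. reject H0.

U_X = 2, p = 0.038095, reject H0 at alpha = 0.1.


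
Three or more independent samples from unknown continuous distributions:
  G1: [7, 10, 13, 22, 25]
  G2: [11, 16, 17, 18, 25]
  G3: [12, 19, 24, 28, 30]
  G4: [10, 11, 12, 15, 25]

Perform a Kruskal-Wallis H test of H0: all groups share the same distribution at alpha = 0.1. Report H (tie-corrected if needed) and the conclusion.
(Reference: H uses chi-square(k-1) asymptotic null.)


Step 1: Combine all N = 20 observations and assign midranks.
sorted (value, group, rank): (7,G1,1), (10,G1,2.5), (10,G4,2.5), (11,G2,4.5), (11,G4,4.5), (12,G3,6.5), (12,G4,6.5), (13,G1,8), (15,G4,9), (16,G2,10), (17,G2,11), (18,G2,12), (19,G3,13), (22,G1,14), (24,G3,15), (25,G1,17), (25,G2,17), (25,G4,17), (28,G3,19), (30,G3,20)
Step 2: Sum ranks within each group.
R_1 = 42.5 (n_1 = 5)
R_2 = 54.5 (n_2 = 5)
R_3 = 73.5 (n_3 = 5)
R_4 = 39.5 (n_4 = 5)
Step 3: H = 12/(N(N+1)) * sum(R_i^2/n_i) - 3(N+1)
     = 12/(20*21) * (42.5^2/5 + 54.5^2/5 + 73.5^2/5 + 39.5^2/5) - 3*21
     = 0.028571 * 2347.8 - 63
     = 4.080000.
Step 4: Ties present; correction factor C = 1 - 42/(20^3 - 20) = 0.994737. Corrected H = 4.080000 / 0.994737 = 4.101587.
Step 5: Under H0, H ~ chi^2(3); p-value = 0.250701.
Step 6: alpha = 0.1. fail to reject H0.

H = 4.1016, df = 3, p = 0.250701, fail to reject H0.


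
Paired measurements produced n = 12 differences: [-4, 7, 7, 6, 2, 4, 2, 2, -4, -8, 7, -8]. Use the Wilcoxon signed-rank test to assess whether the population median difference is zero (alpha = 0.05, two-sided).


Step 1: Drop any zero differences (none here) and take |d_i|.
|d| = [4, 7, 7, 6, 2, 4, 2, 2, 4, 8, 7, 8]
Step 2: Midrank |d_i| (ties get averaged ranks).
ranks: |4|->5, |7|->9, |7|->9, |6|->7, |2|->2, |4|->5, |2|->2, |2|->2, |4|->5, |8|->11.5, |7|->9, |8|->11.5
Step 3: Attach original signs; sum ranks with positive sign and with negative sign.
W+ = 9 + 9 + 7 + 2 + 5 + 2 + 2 + 9 = 45
W- = 5 + 5 + 11.5 + 11.5 = 33
(Check: W+ + W- = 78 should equal n(n+1)/2 = 78.)
Step 4: Test statistic W = min(W+, W-) = 33.
Step 5: Ties in |d|, so use the tie-corrected normal approximation.
        E[W] = n(n+1)/4 = 12*13/4 = 39.
        Tie groups: |d|=2 (t=3), |d|=4 (t=3), |d|=7 (t=3), |d|=8 (t=2); sum(t^3 - t) = 78.
        Var[W] = n(n+1)(2n+1)/24 - sum(t^3-t)/48 = 3900/24 - 78/48 = 160.875.
        z = (W - E[W]) / sqrt(Var[W]) = (33 - 39) / 12.6837 = -0.4730.
        Two-sided p = 2*Phi(z) = 0.636178.
Step 6: alpha = 0.05. fail to reject H0.

W+ = 45, W- = 33, W = min = 33, p = 0.636178, fail to reject H0.


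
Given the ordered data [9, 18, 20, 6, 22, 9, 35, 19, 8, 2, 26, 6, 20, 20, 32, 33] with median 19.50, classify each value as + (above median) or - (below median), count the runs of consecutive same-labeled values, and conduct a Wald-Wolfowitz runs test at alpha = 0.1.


Step 1: Compute median = 19.50; label A = above, B = below.
Labels in order: BBABABABBBABAAAA  (n_A = 8, n_B = 8)
Step 2: Count runs R = 10.
Step 3: Under H0 (random ordering), E[R] = 2*n_A*n_B/(n_A+n_B) + 1 = 2*8*8/16 + 1 = 9.0000.
        Var[R] = 2*n_A*n_B*(2*n_A*n_B - n_A - n_B) / ((n_A+n_B)^2 * (n_A+n_B-1)) = 14336/3840 = 3.7333.
        SD[R] = 1.9322.
Step 4: Continuity-corrected z = (R - 0.5 - E[R]) / SD[R] = (10 - 0.5 - 9.0000) / 1.9322 = 0.2588.
Step 5: Two-sided p-value via normal approximation = 2*(1 - Phi(|z|)) = 0.795809.
Step 6: alpha = 0.1. fail to reject H0.

R = 10, z = 0.2588, p = 0.795809, fail to reject H0.


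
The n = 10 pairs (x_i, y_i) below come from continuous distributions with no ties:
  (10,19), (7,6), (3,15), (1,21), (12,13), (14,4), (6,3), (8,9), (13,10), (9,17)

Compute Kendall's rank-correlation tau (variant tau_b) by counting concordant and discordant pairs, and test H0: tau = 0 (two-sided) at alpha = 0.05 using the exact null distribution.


Step 1: Enumerate the 45 unordered pairs (i,j) with i<j and classify each by sign(x_j-x_i) * sign(y_j-y_i).
  (1,2):dx=-3,dy=-13->C; (1,3):dx=-7,dy=-4->C; (1,4):dx=-9,dy=+2->D; (1,5):dx=+2,dy=-6->D
  (1,6):dx=+4,dy=-15->D; (1,7):dx=-4,dy=-16->C; (1,8):dx=-2,dy=-10->C; (1,9):dx=+3,dy=-9->D
  (1,10):dx=-1,dy=-2->C; (2,3):dx=-4,dy=+9->D; (2,4):dx=-6,dy=+15->D; (2,5):dx=+5,dy=+7->C
  (2,6):dx=+7,dy=-2->D; (2,7):dx=-1,dy=-3->C; (2,8):dx=+1,dy=+3->C; (2,9):dx=+6,dy=+4->C
  (2,10):dx=+2,dy=+11->C; (3,4):dx=-2,dy=+6->D; (3,5):dx=+9,dy=-2->D; (3,6):dx=+11,dy=-11->D
  (3,7):dx=+3,dy=-12->D; (3,8):dx=+5,dy=-6->D; (3,9):dx=+10,dy=-5->D; (3,10):dx=+6,dy=+2->C
  (4,5):dx=+11,dy=-8->D; (4,6):dx=+13,dy=-17->D; (4,7):dx=+5,dy=-18->D; (4,8):dx=+7,dy=-12->D
  (4,9):dx=+12,dy=-11->D; (4,10):dx=+8,dy=-4->D; (5,6):dx=+2,dy=-9->D; (5,7):dx=-6,dy=-10->C
  (5,8):dx=-4,dy=-4->C; (5,9):dx=+1,dy=-3->D; (5,10):dx=-3,dy=+4->D; (6,7):dx=-8,dy=-1->C
  (6,8):dx=-6,dy=+5->D; (6,9):dx=-1,dy=+6->D; (6,10):dx=-5,dy=+13->D; (7,8):dx=+2,dy=+6->C
  (7,9):dx=+7,dy=+7->C; (7,10):dx=+3,dy=+14->C; (8,9):dx=+5,dy=+1->C; (8,10):dx=+1,dy=+8->C
  (9,10):dx=-4,dy=+7->D
Step 2: C = 19, D = 26, total pairs = 45.
Step 3: tau = (C - D)/(n(n-1)/2) = (19 - 26)/45 = -0.155556.
Step 4: Exact two-sided p-value (enumerate n! = 3628800 permutations of y under H0): p = 0.600654.
Step 5: alpha = 0.05. fail to reject H0.

tau_b = -0.1556 (C=19, D=26), p = 0.600654, fail to reject H0.


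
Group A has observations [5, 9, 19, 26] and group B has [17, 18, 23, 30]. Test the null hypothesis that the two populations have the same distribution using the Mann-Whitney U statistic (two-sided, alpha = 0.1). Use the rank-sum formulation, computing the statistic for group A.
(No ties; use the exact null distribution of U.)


Step 1: Combine and sort all 8 observations; assign midranks.
sorted (value, group): (5,X), (9,X), (17,Y), (18,Y), (19,X), (23,Y), (26,X), (30,Y)
ranks: 5->1, 9->2, 17->3, 18->4, 19->5, 23->6, 26->7, 30->8
Step 2: Rank sum for X: R1 = 1 + 2 + 5 + 7 = 15.
Step 3: U_X = R1 - n1(n1+1)/2 = 15 - 4*5/2 = 15 - 10 = 5.
       U_Y = n1*n2 - U_X = 16 - 5 = 11.
Step 4: No ties, so the exact null distribution of U (based on enumerating the C(8,4) = 70 equally likely rank assignments) gives the two-sided p-value.
Step 5: p-value = 0.485714; compare to alpha = 0.1. fail to reject H0.

U_X = 5, p = 0.485714, fail to reject H0 at alpha = 0.1.


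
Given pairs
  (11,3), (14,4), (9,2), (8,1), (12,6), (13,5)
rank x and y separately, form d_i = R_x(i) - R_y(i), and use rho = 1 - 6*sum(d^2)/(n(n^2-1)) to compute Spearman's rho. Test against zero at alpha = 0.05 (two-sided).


Step 1: Rank x and y separately (midranks; no ties here).
rank(x): 11->3, 14->6, 9->2, 8->1, 12->4, 13->5
rank(y): 3->3, 4->4, 2->2, 1->1, 6->6, 5->5
Step 2: d_i = R_x(i) - R_y(i); compute d_i^2.
  (3-3)^2=0, (6-4)^2=4, (2-2)^2=0, (1-1)^2=0, (4-6)^2=4, (5-5)^2=0
sum(d^2) = 8.
Step 3: rho = 1 - 6*8 / (6*(6^2 - 1)) = 1 - 48/210 = 0.771429.
Step 4: Under H0, t = rho * sqrt((n-2)/(1-rho^2)) = 2.4247 ~ t(4).
Step 5: Two-sided p-value from the t-distribution with 4 df = 0.072397.
Step 6: alpha = 0.05. fail to reject H0.

rho = 0.7714, p = 0.072397, fail to reject H0 at alpha = 0.05.


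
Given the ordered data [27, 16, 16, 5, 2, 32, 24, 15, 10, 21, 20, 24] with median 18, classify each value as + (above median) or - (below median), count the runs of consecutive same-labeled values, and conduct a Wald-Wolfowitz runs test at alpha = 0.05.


Step 1: Compute median = 18; label A = above, B = below.
Labels in order: ABBBBAABBAAA  (n_A = 6, n_B = 6)
Step 2: Count runs R = 5.
Step 3: Under H0 (random ordering), E[R] = 2*n_A*n_B/(n_A+n_B) + 1 = 2*6*6/12 + 1 = 7.0000.
        Var[R] = 2*n_A*n_B*(2*n_A*n_B - n_A - n_B) / ((n_A+n_B)^2 * (n_A+n_B-1)) = 4320/1584 = 2.7273.
        SD[R] = 1.6514.
Step 4: Continuity-corrected z = (R + 0.5 - E[R]) / SD[R] = (5 + 0.5 - 7.0000) / 1.6514 = -0.9083.
Step 5: Two-sided p-value via normal approximation = 2*(1 - Phi(|z|)) = 0.363722.
Step 6: alpha = 0.05. fail to reject H0.

R = 5, z = -0.9083, p = 0.363722, fail to reject H0.


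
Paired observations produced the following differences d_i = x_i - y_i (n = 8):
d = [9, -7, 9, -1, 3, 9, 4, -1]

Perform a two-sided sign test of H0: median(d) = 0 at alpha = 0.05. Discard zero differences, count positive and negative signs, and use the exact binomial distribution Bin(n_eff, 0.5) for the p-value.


Step 1: Discard zero differences. Original n = 8; n_eff = number of nonzero differences = 8.
Nonzero differences (with sign): +9, -7, +9, -1, +3, +9, +4, -1
Step 2: Count signs: positive = 5, negative = 3.
Step 3: Under H0: P(positive) = 0.5, so the number of positives S ~ Bin(8, 0.5).
Step 4: Two-sided exact p-value = sum of Bin(8,0.5) probabilities at or below the observed probability = 0.726562.
Step 5: alpha = 0.05. fail to reject H0.

n_eff = 8, pos = 5, neg = 3, p = 0.726562, fail to reject H0.


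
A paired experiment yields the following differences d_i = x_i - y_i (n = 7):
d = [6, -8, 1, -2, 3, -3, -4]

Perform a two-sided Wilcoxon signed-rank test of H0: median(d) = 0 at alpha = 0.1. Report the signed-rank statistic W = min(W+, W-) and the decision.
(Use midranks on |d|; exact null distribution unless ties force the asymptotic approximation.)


Step 1: Drop any zero differences (none here) and take |d_i|.
|d| = [6, 8, 1, 2, 3, 3, 4]
Step 2: Midrank |d_i| (ties get averaged ranks).
ranks: |6|->6, |8|->7, |1|->1, |2|->2, |3|->3.5, |3|->3.5, |4|->5
Step 3: Attach original signs; sum ranks with positive sign and with negative sign.
W+ = 6 + 1 + 3.5 = 10.5
W- = 7 + 2 + 3.5 + 5 = 17.5
(Check: W+ + W- = 28 should equal n(n+1)/2 = 28.)
Step 4: Test statistic W = min(W+, W-) = 10.5.
Step 5: Ties in |d|, so use the tie-corrected normal approximation.
        E[W] = n(n+1)/4 = 7*8/4 = 14.
        Tie groups: |d|=3 (t=2); sum(t^3 - t) = 6.
        Var[W] = n(n+1)(2n+1)/24 - sum(t^3-t)/48 = 840/24 - 6/48 = 34.875.
        z = (W - E[W]) / sqrt(Var[W]) = (10.5 - 14) / 5.9055 = -0.5927.
        Two-sided p = 2*Phi(z) = 0.553404.
Step 6: alpha = 0.1. fail to reject H0.

W+ = 10.5, W- = 17.5, W = min = 10.5, p = 0.553404, fail to reject H0.


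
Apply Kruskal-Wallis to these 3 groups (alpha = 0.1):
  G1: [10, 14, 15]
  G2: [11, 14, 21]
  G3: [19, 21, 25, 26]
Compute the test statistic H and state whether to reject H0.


Step 1: Combine all N = 10 observations and assign midranks.
sorted (value, group, rank): (10,G1,1), (11,G2,2), (14,G1,3.5), (14,G2,3.5), (15,G1,5), (19,G3,6), (21,G2,7.5), (21,G3,7.5), (25,G3,9), (26,G3,10)
Step 2: Sum ranks within each group.
R_1 = 9.5 (n_1 = 3)
R_2 = 13 (n_2 = 3)
R_3 = 32.5 (n_3 = 4)
Step 3: H = 12/(N(N+1)) * sum(R_i^2/n_i) - 3(N+1)
     = 12/(10*11) * (9.5^2/3 + 13^2/3 + 32.5^2/4) - 3*11
     = 0.109091 * 350.479 - 33
     = 5.234091.
Step 4: Ties present; correction factor C = 1 - 12/(10^3 - 10) = 0.987879. Corrected H = 5.234091 / 0.987879 = 5.298313.
Step 5: Under H0, H ~ chi^2(2); p-value = 0.070711.
Step 6: alpha = 0.1. reject H0.

H = 5.2983, df = 2, p = 0.070711, reject H0.


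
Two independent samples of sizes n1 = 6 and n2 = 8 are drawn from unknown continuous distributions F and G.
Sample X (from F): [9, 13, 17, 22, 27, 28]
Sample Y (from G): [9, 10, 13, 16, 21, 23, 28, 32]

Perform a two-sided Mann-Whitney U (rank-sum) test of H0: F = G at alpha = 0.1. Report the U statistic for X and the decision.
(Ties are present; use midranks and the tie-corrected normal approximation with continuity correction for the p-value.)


Step 1: Combine and sort all 14 observations; assign midranks.
sorted (value, group): (9,X), (9,Y), (10,Y), (13,X), (13,Y), (16,Y), (17,X), (21,Y), (22,X), (23,Y), (27,X), (28,X), (28,Y), (32,Y)
ranks: 9->1.5, 9->1.5, 10->3, 13->4.5, 13->4.5, 16->6, 17->7, 21->8, 22->9, 23->10, 27->11, 28->12.5, 28->12.5, 32->14
Step 2: Rank sum for X: R1 = 1.5 + 4.5 + 7 + 9 + 11 + 12.5 = 45.5.
Step 3: U_X = R1 - n1(n1+1)/2 = 45.5 - 6*7/2 = 45.5 - 21 = 24.5.
       U_Y = n1*n2 - U_X = 48 - 24.5 = 23.5.
Step 4: Ties are present, so use the tie-corrected normal approximation (with continuity correction) for the p-value.
Step 5: p-value = 1.000000; compare to alpha = 0.1. fail to reject H0.

U_X = 24.5, p = 1.000000, fail to reject H0 at alpha = 0.1.


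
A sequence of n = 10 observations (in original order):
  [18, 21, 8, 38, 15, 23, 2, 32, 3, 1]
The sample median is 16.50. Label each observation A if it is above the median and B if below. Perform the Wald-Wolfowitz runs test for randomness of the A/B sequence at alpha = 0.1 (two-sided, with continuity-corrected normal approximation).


Step 1: Compute median = 16.50; label A = above, B = below.
Labels in order: AABABABABB  (n_A = 5, n_B = 5)
Step 2: Count runs R = 8.
Step 3: Under H0 (random ordering), E[R] = 2*n_A*n_B/(n_A+n_B) + 1 = 2*5*5/10 + 1 = 6.0000.
        Var[R] = 2*n_A*n_B*(2*n_A*n_B - n_A - n_B) / ((n_A+n_B)^2 * (n_A+n_B-1)) = 2000/900 = 2.2222.
        SD[R] = 1.4907.
Step 4: Continuity-corrected z = (R - 0.5 - E[R]) / SD[R] = (8 - 0.5 - 6.0000) / 1.4907 = 1.0062.
Step 5: Two-sided p-value via normal approximation = 2*(1 - Phi(|z|)) = 0.314305.
Step 6: alpha = 0.1. fail to reject H0.

R = 8, z = 1.0062, p = 0.314305, fail to reject H0.


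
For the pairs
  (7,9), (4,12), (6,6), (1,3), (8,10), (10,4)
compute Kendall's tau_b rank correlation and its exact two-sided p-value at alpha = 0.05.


Step 1: Enumerate the 15 unordered pairs (i,j) with i<j and classify each by sign(x_j-x_i) * sign(y_j-y_i).
  (1,2):dx=-3,dy=+3->D; (1,3):dx=-1,dy=-3->C; (1,4):dx=-6,dy=-6->C; (1,5):dx=+1,dy=+1->C
  (1,6):dx=+3,dy=-5->D; (2,3):dx=+2,dy=-6->D; (2,4):dx=-3,dy=-9->C; (2,5):dx=+4,dy=-2->D
  (2,6):dx=+6,dy=-8->D; (3,4):dx=-5,dy=-3->C; (3,5):dx=+2,dy=+4->C; (3,6):dx=+4,dy=-2->D
  (4,5):dx=+7,dy=+7->C; (4,6):dx=+9,dy=+1->C; (5,6):dx=+2,dy=-6->D
Step 2: C = 8, D = 7, total pairs = 15.
Step 3: tau = (C - D)/(n(n-1)/2) = (8 - 7)/15 = 0.066667.
Step 4: Exact two-sided p-value (enumerate n! = 720 permutations of y under H0): p = 1.000000.
Step 5: alpha = 0.05. fail to reject H0.

tau_b = 0.0667 (C=8, D=7), p = 1.000000, fail to reject H0.


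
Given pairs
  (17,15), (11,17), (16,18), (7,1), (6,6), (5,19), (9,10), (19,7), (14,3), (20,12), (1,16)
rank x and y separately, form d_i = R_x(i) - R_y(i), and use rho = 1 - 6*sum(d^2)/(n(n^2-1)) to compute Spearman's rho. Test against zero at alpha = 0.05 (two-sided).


Step 1: Rank x and y separately (midranks; no ties here).
rank(x): 17->9, 11->6, 16->8, 7->4, 6->3, 5->2, 9->5, 19->10, 14->7, 20->11, 1->1
rank(y): 15->7, 17->9, 18->10, 1->1, 6->3, 19->11, 10->5, 7->4, 3->2, 12->6, 16->8
Step 2: d_i = R_x(i) - R_y(i); compute d_i^2.
  (9-7)^2=4, (6-9)^2=9, (8-10)^2=4, (4-1)^2=9, (3-3)^2=0, (2-11)^2=81, (5-5)^2=0, (10-4)^2=36, (7-2)^2=25, (11-6)^2=25, (1-8)^2=49
sum(d^2) = 242.
Step 3: rho = 1 - 6*242 / (11*(11^2 - 1)) = 1 - 1452/1320 = -0.100000.
Step 4: Under H0, t = rho * sqrt((n-2)/(1-rho^2)) = -0.3015 ~ t(9).
Step 5: Two-sided p-value from the t-distribution with 9 df = 0.769875.
Step 6: alpha = 0.05. fail to reject H0.

rho = -0.1000, p = 0.769875, fail to reject H0 at alpha = 0.05.


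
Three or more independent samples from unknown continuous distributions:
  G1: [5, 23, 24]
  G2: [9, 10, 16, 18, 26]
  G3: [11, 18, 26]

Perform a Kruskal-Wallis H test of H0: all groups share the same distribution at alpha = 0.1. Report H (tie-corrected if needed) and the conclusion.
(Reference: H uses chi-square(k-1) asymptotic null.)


Step 1: Combine all N = 11 observations and assign midranks.
sorted (value, group, rank): (5,G1,1), (9,G2,2), (10,G2,3), (11,G3,4), (16,G2,5), (18,G2,6.5), (18,G3,6.5), (23,G1,8), (24,G1,9), (26,G2,10.5), (26,G3,10.5)
Step 2: Sum ranks within each group.
R_1 = 18 (n_1 = 3)
R_2 = 27 (n_2 = 5)
R_3 = 21 (n_3 = 3)
Step 3: H = 12/(N(N+1)) * sum(R_i^2/n_i) - 3(N+1)
     = 12/(11*12) * (18^2/3 + 27^2/5 + 21^2/3) - 3*12
     = 0.090909 * 400.8 - 36
     = 0.436364.
Step 4: Ties present; correction factor C = 1 - 12/(11^3 - 11) = 0.990909. Corrected H = 0.436364 / 0.990909 = 0.440367.
Step 5: Under H0, H ~ chi^2(2); p-value = 0.802372.
Step 6: alpha = 0.1. fail to reject H0.

H = 0.4404, df = 2, p = 0.802372, fail to reject H0.


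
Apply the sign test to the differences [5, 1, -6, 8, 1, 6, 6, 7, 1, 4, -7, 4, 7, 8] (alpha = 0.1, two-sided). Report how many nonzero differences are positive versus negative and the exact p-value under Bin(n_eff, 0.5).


Step 1: Discard zero differences. Original n = 14; n_eff = number of nonzero differences = 14.
Nonzero differences (with sign): +5, +1, -6, +8, +1, +6, +6, +7, +1, +4, -7, +4, +7, +8
Step 2: Count signs: positive = 12, negative = 2.
Step 3: Under H0: P(positive) = 0.5, so the number of positives S ~ Bin(14, 0.5).
Step 4: Two-sided exact p-value = sum of Bin(14,0.5) probabilities at or below the observed probability = 0.012939.
Step 5: alpha = 0.1. reject H0.

n_eff = 14, pos = 12, neg = 2, p = 0.012939, reject H0.


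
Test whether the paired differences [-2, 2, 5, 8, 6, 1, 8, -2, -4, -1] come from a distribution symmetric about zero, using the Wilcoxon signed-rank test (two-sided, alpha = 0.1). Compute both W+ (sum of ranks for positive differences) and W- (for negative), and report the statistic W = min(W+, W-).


Step 1: Drop any zero differences (none here) and take |d_i|.
|d| = [2, 2, 5, 8, 6, 1, 8, 2, 4, 1]
Step 2: Midrank |d_i| (ties get averaged ranks).
ranks: |2|->4, |2|->4, |5|->7, |8|->9.5, |6|->8, |1|->1.5, |8|->9.5, |2|->4, |4|->6, |1|->1.5
Step 3: Attach original signs; sum ranks with positive sign and with negative sign.
W+ = 4 + 7 + 9.5 + 8 + 1.5 + 9.5 = 39.5
W- = 4 + 4 + 6 + 1.5 = 15.5
(Check: W+ + W- = 55 should equal n(n+1)/2 = 55.)
Step 4: Test statistic W = min(W+, W-) = 15.5.
Step 5: Ties in |d|, so use the tie-corrected normal approximation.
        E[W] = n(n+1)/4 = 10*11/4 = 27.5.
        Tie groups: |d|=1 (t=2), |d|=2 (t=3), |d|=8 (t=2); sum(t^3 - t) = 36.
        Var[W] = n(n+1)(2n+1)/24 - sum(t^3-t)/48 = 2310/24 - 36/48 = 95.5.
        z = (W - E[W]) / sqrt(Var[W]) = (15.5 - 27.5) / 9.7724 = -1.2279.
        Two-sided p = 2*Phi(z) = 0.219467.
Step 6: alpha = 0.1. fail to reject H0.

W+ = 39.5, W- = 15.5, W = min = 15.5, p = 0.219467, fail to reject H0.


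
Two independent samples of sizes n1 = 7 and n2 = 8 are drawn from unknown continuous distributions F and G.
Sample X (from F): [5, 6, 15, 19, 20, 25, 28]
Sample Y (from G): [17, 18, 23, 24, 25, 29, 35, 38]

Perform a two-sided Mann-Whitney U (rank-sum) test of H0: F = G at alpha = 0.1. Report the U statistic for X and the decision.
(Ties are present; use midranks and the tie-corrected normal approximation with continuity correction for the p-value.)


Step 1: Combine and sort all 15 observations; assign midranks.
sorted (value, group): (5,X), (6,X), (15,X), (17,Y), (18,Y), (19,X), (20,X), (23,Y), (24,Y), (25,X), (25,Y), (28,X), (29,Y), (35,Y), (38,Y)
ranks: 5->1, 6->2, 15->3, 17->4, 18->5, 19->6, 20->7, 23->8, 24->9, 25->10.5, 25->10.5, 28->12, 29->13, 35->14, 38->15
Step 2: Rank sum for X: R1 = 1 + 2 + 3 + 6 + 7 + 10.5 + 12 = 41.5.
Step 3: U_X = R1 - n1(n1+1)/2 = 41.5 - 7*8/2 = 41.5 - 28 = 13.5.
       U_Y = n1*n2 - U_X = 56 - 13.5 = 42.5.
Step 4: Ties are present, so use the tie-corrected normal approximation (with continuity correction) for the p-value.
Step 5: p-value = 0.104882; compare to alpha = 0.1. fail to reject H0.

U_X = 13.5, p = 0.104882, fail to reject H0 at alpha = 0.1.


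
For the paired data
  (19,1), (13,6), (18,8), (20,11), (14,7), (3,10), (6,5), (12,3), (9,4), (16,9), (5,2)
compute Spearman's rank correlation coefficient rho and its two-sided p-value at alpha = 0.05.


Step 1: Rank x and y separately (midranks; no ties here).
rank(x): 19->10, 13->6, 18->9, 20->11, 14->7, 3->1, 6->3, 12->5, 9->4, 16->8, 5->2
rank(y): 1->1, 6->6, 8->8, 11->11, 7->7, 10->10, 5->5, 3->3, 4->4, 9->9, 2->2
Step 2: d_i = R_x(i) - R_y(i); compute d_i^2.
  (10-1)^2=81, (6-6)^2=0, (9-8)^2=1, (11-11)^2=0, (7-7)^2=0, (1-10)^2=81, (3-5)^2=4, (5-3)^2=4, (4-4)^2=0, (8-9)^2=1, (2-2)^2=0
sum(d^2) = 172.
Step 3: rho = 1 - 6*172 / (11*(11^2 - 1)) = 1 - 1032/1320 = 0.218182.
Step 4: Under H0, t = rho * sqrt((n-2)/(1-rho^2)) = 0.6707 ~ t(9).
Step 5: Two-sided p-value from the t-distribution with 9 df = 0.519248.
Step 6: alpha = 0.05. fail to reject H0.

rho = 0.2182, p = 0.519248, fail to reject H0 at alpha = 0.05.


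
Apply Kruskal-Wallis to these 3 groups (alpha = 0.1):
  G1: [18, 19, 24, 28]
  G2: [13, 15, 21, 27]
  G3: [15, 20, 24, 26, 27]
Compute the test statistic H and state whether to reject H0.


Step 1: Combine all N = 13 observations and assign midranks.
sorted (value, group, rank): (13,G2,1), (15,G2,2.5), (15,G3,2.5), (18,G1,4), (19,G1,5), (20,G3,6), (21,G2,7), (24,G1,8.5), (24,G3,8.5), (26,G3,10), (27,G2,11.5), (27,G3,11.5), (28,G1,13)
Step 2: Sum ranks within each group.
R_1 = 30.5 (n_1 = 4)
R_2 = 22 (n_2 = 4)
R_3 = 38.5 (n_3 = 5)
Step 3: H = 12/(N(N+1)) * sum(R_i^2/n_i) - 3(N+1)
     = 12/(13*14) * (30.5^2/4 + 22^2/4 + 38.5^2/5) - 3*14
     = 0.065934 * 650.013 - 42
     = 0.857967.
Step 4: Ties present; correction factor C = 1 - 18/(13^3 - 13) = 0.991758. Corrected H = 0.857967 / 0.991758 = 0.865097.
Step 5: Under H0, H ~ chi^2(2); p-value = 0.648853.
Step 6: alpha = 0.1. fail to reject H0.

H = 0.8651, df = 2, p = 0.648853, fail to reject H0.


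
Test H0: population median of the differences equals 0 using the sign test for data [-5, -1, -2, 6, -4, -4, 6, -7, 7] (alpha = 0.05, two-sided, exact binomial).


Step 1: Discard zero differences. Original n = 9; n_eff = number of nonzero differences = 9.
Nonzero differences (with sign): -5, -1, -2, +6, -4, -4, +6, -7, +7
Step 2: Count signs: positive = 3, negative = 6.
Step 3: Under H0: P(positive) = 0.5, so the number of positives S ~ Bin(9, 0.5).
Step 4: Two-sided exact p-value = sum of Bin(9,0.5) probabilities at or below the observed probability = 0.507812.
Step 5: alpha = 0.05. fail to reject H0.

n_eff = 9, pos = 3, neg = 6, p = 0.507812, fail to reject H0.
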